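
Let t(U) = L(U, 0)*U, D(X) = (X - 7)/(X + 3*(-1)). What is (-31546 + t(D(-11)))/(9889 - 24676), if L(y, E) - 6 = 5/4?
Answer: 883027/414036 ≈ 2.1327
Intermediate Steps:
L(y, E) = 29/4 (L(y, E) = 6 + 5/4 = 29/4)
D(X) = (-7 + X)/(-3 + X) (D(X) = (-7 + X)/(X - 3) = (-7 + X)/(-3 + X))
t(U) = 29*U/4
(-31546 + t(D(-11)))/(9889 - 24676) = (-31546 + 29*((-7 - 11)/(-3 - 11))/4)/(9889 - 24676) = (-31546 + 29*(-18/(-14))/4)/(-14787) = (-31546 + 29*(-1/14*(-18))/4)*(-1/14787) = (-31546 + (29/4)*(9/7))*(-1/14787) = (-31546 + 261/28)*(-1/14787) = -883027/28*(-1/14787) = 883027/414036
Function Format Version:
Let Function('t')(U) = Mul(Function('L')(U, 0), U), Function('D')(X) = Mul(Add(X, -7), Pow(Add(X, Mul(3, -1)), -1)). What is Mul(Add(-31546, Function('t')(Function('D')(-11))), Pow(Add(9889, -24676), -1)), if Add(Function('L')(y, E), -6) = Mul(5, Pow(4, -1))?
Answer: Rational(883027, 414036) ≈ 2.1327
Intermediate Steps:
Function('L')(y, E) = Rational(29, 4) (Function('L')(y, E) = Add(6, Mul(5, Pow(4, -1))) = Add(6, Mul(5, Rational(1, 4))) = Add(6, Rational(5, 4)) = Rational(29, 4))
Function('D')(X) = Mul(Pow(Add(-3, X), -1), Add(-7, X)) (Function('D')(X) = Mul(Add(-7, X), Pow(Add(X, -3), -1)) = Mul(Add(-7, X), Pow(Add(-3, X), -1)) = Mul(Pow(Add(-3, X), -1), Add(-7, X)))
Function('t')(U) = Mul(Rational(29, 4), U)
Mul(Add(-31546, Function('t')(Function('D')(-11))), Pow(Add(9889, -24676), -1)) = Mul(Add(-31546, Mul(Rational(29, 4), Mul(Pow(Add(-3, -11), -1), Add(-7, -11)))), Pow(Add(9889, -24676), -1)) = Mul(Add(-31546, Mul(Rational(29, 4), Mul(Pow(-14, -1), -18))), Pow(-14787, -1)) = Mul(Add(-31546, Mul(Rational(29, 4), Mul(Rational(-1, 14), -18))), Rational(-1, 14787)) = Mul(Add(-31546, Mul(Rational(29, 4), Rational(9, 7))), Rational(-1, 14787)) = Mul(Add(-31546, Rational(261, 28)), Rational(-1, 14787)) = Mul(Rational(-883027, 28), Rational(-1, 14787)) = Rational(883027, 414036)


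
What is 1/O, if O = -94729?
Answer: -1/94729 ≈ -1.0556e-5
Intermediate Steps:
1/O = 1/(-94729) = -1/94729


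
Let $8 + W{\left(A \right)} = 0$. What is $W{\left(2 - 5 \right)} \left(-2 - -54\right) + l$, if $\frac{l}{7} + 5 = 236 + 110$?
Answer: $1971$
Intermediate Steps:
$W{\left(A \right)} = -8$ ($W{\left(A \right)} = -8 + 0 = -8$)
$l = 2387$ ($l = -35 + 7 \left(236 + 110\right) = -35 + 7 \cdot 346 = -35 + 2422 = 2387$)
$W{\left(2 - 5 \right)} \left(-2 - -54\right) + l = - 8 \left(-2 - -54\right) + 2387 = - 8 \left(-2 + 54\right) + 2387 = \left(-8\right) 52 + 2387 = -416 + 2387 = 1971$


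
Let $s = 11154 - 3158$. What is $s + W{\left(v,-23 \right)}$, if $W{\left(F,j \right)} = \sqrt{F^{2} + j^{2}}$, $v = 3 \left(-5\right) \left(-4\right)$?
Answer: $7996 + \sqrt{4129} \approx 8060.3$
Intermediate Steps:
$s = 7996$
$v = 60$ ($v = \left(-15\right) \left(-4\right) = 60$)
$s + W{\left(v,-23 \right)} = 7996 + \sqrt{60^{2} + \left(-23\right)^{2}} = 7996 + \sqrt{3600 + 529} = 7996 + \sqrt{4129}$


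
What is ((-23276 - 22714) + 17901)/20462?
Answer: -28089/20462 ≈ -1.3727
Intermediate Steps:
((-23276 - 22714) + 17901)/20462 = (-45990 + 17901)*(1/20462) = -28089*1/20462 = -28089/20462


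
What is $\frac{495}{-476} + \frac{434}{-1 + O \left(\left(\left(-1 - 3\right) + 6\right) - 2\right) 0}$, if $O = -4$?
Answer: $- \frac{207079}{476} \approx -435.04$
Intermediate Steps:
$\frac{495}{-476} + \frac{434}{-1 + O \left(\left(\left(-1 - 3\right) + 6\right) - 2\right) 0} = \frac{495}{-476} + \frac{434}{-1 - 4 \left(\left(\left(-1 - 3\right) + 6\right) - 2\right) 0} = 495 \left(- \frac{1}{476}\right) + \frac{434}{-1 - 4 \left(\left(-4 + 6\right) - 2\right) 0} = - \frac{495}{476} + \frac{434}{-1 - 4 \left(2 - 2\right) 0} = - \frac{495}{476} + \frac{434}{-1 - 4 \cdot 0 \cdot 0} = - \frac{495}{476} + \frac{434}{-1 - 0} = - \frac{495}{476} + \frac{434}{-1 + 0} = - \frac{495}{476} + \frac{434}{-1} = - \frac{495}{476} + 434 \left(-1\right) = - \frac{495}{476} - 434 = - \frac{207079}{476}$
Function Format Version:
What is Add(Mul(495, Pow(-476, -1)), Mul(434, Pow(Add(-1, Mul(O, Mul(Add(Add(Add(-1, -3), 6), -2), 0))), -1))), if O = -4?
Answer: Rational(-207079, 476) ≈ -435.04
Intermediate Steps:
Add(Mul(495, Pow(-476, -1)), Mul(434, Pow(Add(-1, Mul(O, Mul(Add(Add(Add(-1, -3), 6), -2), 0))), -1))) = Add(Mul(495, Pow(-476, -1)), Mul(434, Pow(Add(-1, Mul(-4, Mul(Add(Add(Add(-1, -3), 6), -2), 0))), -1))) = Add(Mul(495, Rational(-1, 476)), Mul(434, Pow(Add(-1, Mul(-4, Mul(Add(Add(-4, 6), -2), 0))), -1))) = Add(Rational(-495, 476), Mul(434, Pow(Add(-1, Mul(-4, Mul(Add(2, -2), 0))), -1))) = Add(Rational(-495, 476), Mul(434, Pow(Add(-1, Mul(-4, Mul(0, 0))), -1))) = Add(Rational(-495, 476), Mul(434, Pow(Add(-1, Mul(-4, 0)), -1))) = Add(Rational(-495, 476), Mul(434, Pow(Add(-1, 0), -1))) = Add(Rational(-495, 476), Mul(434, Pow(-1, -1))) = Add(Rational(-495, 476), Mul(434, -1)) = Add(Rational(-495, 476), -434) = Rational(-207079, 476)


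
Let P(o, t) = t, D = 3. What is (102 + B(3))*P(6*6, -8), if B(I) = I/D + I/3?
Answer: -832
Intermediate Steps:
B(I) = 2*I/3 (B(I) = I/3 + I/3 = 2*I/3)
(102 + B(3))*P(6*6, -8) = (102 + (⅔)*3)*(-8) = (102 + 2)*(-8) = 104*(-8) = -832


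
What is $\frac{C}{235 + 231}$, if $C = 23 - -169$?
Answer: $\frac{96}{233} \approx 0.41202$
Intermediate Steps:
$C = 192$ ($C = 23 + 169 = 192$)
$\frac{C}{235 + 231} = \frac{1}{235 + 231} \cdot 192 = \frac{1}{466} \cdot 192 = \frac{96}{233}$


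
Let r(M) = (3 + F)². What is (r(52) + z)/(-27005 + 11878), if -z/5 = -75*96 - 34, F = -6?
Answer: -36179/15127 ≈ -2.3917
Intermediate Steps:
z = 36170 (z = -5*(-75*96 - 34) = -5*(-7200 - 34) = -5*(-7234) = 36170)
r(M) = 9 (r(M) = (3 - 6)² = (-3)² = 9)
(r(52) + z)/(-27005 + 11878) = (9 + 36170)/(-27005 + 11878) = 36179/(-15127) = 36179*(-1/15127) = -36179/15127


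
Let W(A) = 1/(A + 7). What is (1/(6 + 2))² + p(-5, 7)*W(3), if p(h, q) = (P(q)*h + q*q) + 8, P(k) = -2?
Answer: 2149/320 ≈ 6.7156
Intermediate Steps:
W(A) = 1/(7 + A)
p(h, q) = 8 + q² - 2*h (p(h, q) = (-2*h + q*q) + 8 = (-2*h + q²) + 8 = (q² - 2*h) + 8 = 8 + q² - 2*h)
(1/(6 + 2))² + p(-5, 7)*W(3) = (1/(6 + 2))² + (8 + 7² - 2*(-5))/(7 + 3) = (1/8)² + (8 + 49 + 10)/10 = (⅛)² + 67*(⅒) = 1/64 + 67/10 = 2149/320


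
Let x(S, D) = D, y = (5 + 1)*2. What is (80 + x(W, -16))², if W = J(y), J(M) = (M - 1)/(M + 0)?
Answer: 4096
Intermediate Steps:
y = 12 (y = 6*2 = 12)
J(M) = (-1 + M)/M
W = 11/12 (W = (-1 + 12)/12 = (1/12)*11 = 11/12 ≈ 0.91667)
(80 + x(W, -16))² = (80 - 16)² = 64² = 4096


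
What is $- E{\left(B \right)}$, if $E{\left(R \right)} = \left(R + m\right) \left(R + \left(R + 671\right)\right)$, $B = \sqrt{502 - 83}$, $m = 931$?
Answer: $-625539 - 2533 \sqrt{419} \approx -6.7739 \cdot 10^{5}$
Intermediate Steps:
$B = \sqrt{419} \approx 20.469$
$E{\left(R \right)} = \left(671 + 2 R\right) \left(931 + R\right)$ ($E{\left(R \right)} = \left(R + 931\right) \left(R + \left(R + 671\right)\right) = \left(931 + R\right) \left(R + \left(671 + R\right)\right) = \left(931 + R\right) \left(671 + 2 R\right) = \left(671 + 2 R\right) \left(931 + R\right)$)
$- E{\left(B \right)} = - (624701 + 2 \left(\sqrt{419}\right)^{2} + 2533 \sqrt{419}) = - (624701 + 2 \cdot 419 + 2533 \sqrt{419}) = - (624701 + 838 + 2533 \sqrt{419}) = - (625539 + 2533 \sqrt{419}) = -625539 - 2533 \sqrt{419}$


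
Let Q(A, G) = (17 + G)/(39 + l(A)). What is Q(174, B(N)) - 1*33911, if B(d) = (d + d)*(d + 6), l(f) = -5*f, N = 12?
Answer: -28180490/831 ≈ -33912.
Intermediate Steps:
B(d) = 2*d*(6 + d) (B(d) = (2*d)*(6 + d) = 2*d*(6 + d))
Q(A, G) = (17 + G)/(39 - 5*A)
Q(174, B(N)) - 1*33911 = (-17 - 2*12*(6 + 12))/(-39 + 5*174) - 1*33911 = (-17 - 2*12*18)/(-39 + 870) - 33911 = (-17 - 1*432)/831 - 33911 = (-17 - 432)/831 - 33911 = (1/831)*(-449) - 33911 = -449/831 - 33911 = -28180490/831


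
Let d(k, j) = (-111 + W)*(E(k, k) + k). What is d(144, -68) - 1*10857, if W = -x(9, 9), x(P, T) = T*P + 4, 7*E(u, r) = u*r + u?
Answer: -623721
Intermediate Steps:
E(u, r) = u/7 + r*u/7 (E(u, r) = (u*r + u)/7 = (r*u + u)/7 = (u + r*u)/7 = u/7 + r*u/7)
x(P, T) = 4 + P*T (x(P, T) = P*T + 4 = 4 + P*T)
W = -85 (W = -(4 + 9*9) = -(4 + 81) = -1*85 = -85)
d(k, j) = -196*k - 28*k*(1 + k) (d(k, j) = (-111 - 85)*(k*(1 + k)/7 + k) = -196*(k + k*(1 + k)/7) = -196*k - 28*k*(1 + k))
d(144, -68) - 1*10857 = 28*144*(-8 - 1*144) - 1*10857 = 28*144*(-8 - 144) - 10857 = 28*144*(-152) - 10857 = -612864 - 10857 = -623721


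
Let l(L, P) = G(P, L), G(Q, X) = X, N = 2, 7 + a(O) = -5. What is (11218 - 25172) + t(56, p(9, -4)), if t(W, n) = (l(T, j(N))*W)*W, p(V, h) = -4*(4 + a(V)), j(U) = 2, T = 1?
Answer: -10818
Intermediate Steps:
a(O) = -12 (a(O) = -7 - 5 = -12)
l(L, P) = L
p(V, h) = 32 (p(V, h) = -4*(4 - 12) = -4*(-8) = 32)
t(W, n) = W**2 (t(W, n) = (1*W)*W = W*W = W**2)
(11218 - 25172) + t(56, p(9, -4)) = (11218 - 25172) + 56**2 = -13954 + 3136 = -10818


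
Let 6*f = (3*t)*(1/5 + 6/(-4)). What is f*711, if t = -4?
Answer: 9243/5 ≈ 1848.6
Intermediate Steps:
f = 13/5 (f = ((3*(-4))*(1/5 + 6/(-4)))/6 = (-12*(1*(1/5) + 6*(-1/4)))/6 = (-12*(1/5 - 3/2))/6 = (-12*(-13/10))/6 = (1/6)*(78/5) = 13/5 ≈ 2.6000)
f*711 = (13/5)*711 = 9243/5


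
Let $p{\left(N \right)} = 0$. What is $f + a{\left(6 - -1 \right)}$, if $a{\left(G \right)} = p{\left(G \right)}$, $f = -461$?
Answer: $-461$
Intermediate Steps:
$a{\left(G \right)} = 0$
$f + a{\left(6 - -1 \right)} = -461 + 0 = -461$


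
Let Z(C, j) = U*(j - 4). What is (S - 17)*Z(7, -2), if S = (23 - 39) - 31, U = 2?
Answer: 768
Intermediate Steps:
S = -47 (S = -16 - 31 = -47)
Z(C, j) = -8 + 2*j (Z(C, j) = 2*(j - 4) = 2*(-4 + j) = -8 + 2*j)
(S - 17)*Z(7, -2) = (-47 - 17)*(-8 + 2*(-2)) = -64*(-8 - 4) = -64*(-12) = 768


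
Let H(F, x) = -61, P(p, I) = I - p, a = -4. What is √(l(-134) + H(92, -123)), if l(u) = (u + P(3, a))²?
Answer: 2*√4955 ≈ 140.78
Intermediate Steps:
l(u) = (-7 + u)² (l(u) = (u + (-4 - 1*3))² = (u + (-4 - 3))² = (u - 7)² = (-7 + u)²)
√(l(-134) + H(92, -123)) = √((-7 - 134)² - 61) = √((-141)² - 61) = √(19881 - 61) = √19820 = 2*√4955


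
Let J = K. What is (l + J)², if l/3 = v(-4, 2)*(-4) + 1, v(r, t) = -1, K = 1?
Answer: 256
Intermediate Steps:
J = 1
l = 15 (l = 3*(-1*(-4) + 1) = 3*(4 + 1) = 3*5 = 15)
(l + J)² = (15 + 1)² = 16² = 256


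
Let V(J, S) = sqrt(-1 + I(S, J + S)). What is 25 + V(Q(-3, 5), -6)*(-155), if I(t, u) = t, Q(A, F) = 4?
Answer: 25 - 155*I*sqrt(7) ≈ 25.0 - 410.09*I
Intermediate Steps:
V(J, S) = sqrt(-1 + S)
25 + V(Q(-3, 5), -6)*(-155) = 25 + sqrt(-1 - 6)*(-155) = 25 + sqrt(-7)*(-155) = 25 + (I*sqrt(7))*(-155) = 25 - 155*I*sqrt(7)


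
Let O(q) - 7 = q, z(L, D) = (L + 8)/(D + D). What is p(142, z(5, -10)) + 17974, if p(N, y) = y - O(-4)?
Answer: 359407/20 ≈ 17970.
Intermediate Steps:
z(L, D) = (8 + L)/(2*D) (z(L, D) = (8 + L)/((2*D)) = (8 + L)*(1/(2*D)) = (8 + L)/(2*D))
O(q) = 7 + q
p(N, y) = -3 + y (p(N, y) = y - (7 - 4) = y - 1*3 = y - 3 = -3 + y)
p(142, z(5, -10)) + 17974 = (-3 + (½)*(8 + 5)/(-10)) + 17974 = (-3 + (½)*(-⅒)*13) + 17974 = (-3 - 13/20) + 17974 = -73/20 + 17974 = 359407/20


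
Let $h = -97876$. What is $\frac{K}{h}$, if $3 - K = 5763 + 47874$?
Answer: $\frac{26817}{48938} \approx 0.54798$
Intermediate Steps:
$K = -53634$ ($K = 3 - \left(5763 + 47874\right) = 3 - 53637 = -53634$)
$\frac{K}{h} = - \frac{53634}{-97876} = \left(-53634\right) \left(- \frac{1}{97876}\right) = \frac{26817}{48938}$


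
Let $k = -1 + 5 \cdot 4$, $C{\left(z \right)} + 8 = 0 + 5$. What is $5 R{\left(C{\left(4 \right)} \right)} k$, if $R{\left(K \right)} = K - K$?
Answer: $0$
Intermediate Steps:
$C{\left(z \right)} = -3$ ($C{\left(z \right)} = -8 + \left(0 + 5\right) = -8 + 5 = -3$)
$k = 19$ ($k = -1 + 20 = 19$)
$R{\left(K \right)} = 0$
$5 R{\left(C{\left(4 \right)} \right)} k = 5 \cdot 0 \cdot 19 = 0 \cdot 19 = 0$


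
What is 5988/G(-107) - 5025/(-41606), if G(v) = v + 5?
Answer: -41437363/707302 ≈ -58.585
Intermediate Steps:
G(v) = 5 + v
5988/G(-107) - 5025/(-41606) = 5988/(5 - 107) - 5025/(-41606) = 5988/(-102) - 5025*(-1/41606) = 5988*(-1/102) + 5025/41606 = -998/17 + 5025/41606 = -41437363/707302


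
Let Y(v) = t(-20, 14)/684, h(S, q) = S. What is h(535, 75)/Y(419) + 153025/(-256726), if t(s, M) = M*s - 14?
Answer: -15665216965/12579574 ≈ -1245.3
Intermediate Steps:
t(s, M) = -14 + M*s
Y(v) = -49/114 (Y(v) = (-14 + 14*(-20))/684 = (-14 - 280)*(1/684) = -294*1/684 = -49/114)
h(535, 75)/Y(419) + 153025/(-256726) = 535/(-49/114) + 153025/(-256726) = 535*(-114/49) + 153025*(-1/256726) = -60990/49 - 153025/256726 = -15665216965/12579574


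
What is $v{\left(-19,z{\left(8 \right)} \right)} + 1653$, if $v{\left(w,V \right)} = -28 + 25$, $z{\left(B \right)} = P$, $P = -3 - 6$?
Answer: $1650$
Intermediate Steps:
$P = -9$ ($P = -3 - 6 = -9$)
$z{\left(B \right)} = -9$
$v{\left(w,V \right)} = -3$
$v{\left(-19,z{\left(8 \right)} \right)} + 1653 = -3 + 1653 = 1650$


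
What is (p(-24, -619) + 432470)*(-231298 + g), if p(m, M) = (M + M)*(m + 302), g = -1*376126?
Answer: -53639183744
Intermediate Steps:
g = -376126
p(m, M) = 2*M*(302 + m) (p(m, M) = (2*M)*(302 + m) = 2*M*(302 + m))
(p(-24, -619) + 432470)*(-231298 + g) = (2*(-619)*(302 - 24) + 432470)*(-231298 - 376126) = (2*(-619)*278 + 432470)*(-607424) = (-344164 + 432470)*(-607424) = 88306*(-607424) = -53639183744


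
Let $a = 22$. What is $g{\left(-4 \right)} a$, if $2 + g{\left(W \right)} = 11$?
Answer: $198$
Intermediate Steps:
$g{\left(W \right)} = 9$ ($g{\left(W \right)} = -2 + 11 = 9$)
$g{\left(-4 \right)} a = 9 \cdot 22 = 198$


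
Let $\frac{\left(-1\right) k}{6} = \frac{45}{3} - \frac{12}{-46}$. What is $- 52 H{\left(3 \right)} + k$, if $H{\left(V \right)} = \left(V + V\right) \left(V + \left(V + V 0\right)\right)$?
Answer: $- \frac{45162}{23} \approx -1963.6$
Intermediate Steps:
$k = - \frac{2106}{23}$ ($k = - 6 \left(\frac{45}{3} - \frac{12}{-46}\right) = - 6 \left(45 \cdot \frac{1}{3} - - \frac{6}{23}\right) = - 6 \left(15 + \frac{6}{23}\right) = \left(-6\right) \frac{351}{23} = - \frac{2106}{23} \approx -91.565$)
$H{\left(V \right)} = 4 V^{2}$ ($H{\left(V \right)} = 2 V \left(V + \left(V + 0\right)\right) = 2 V \left(V + V\right) = 2 V 2 V = 4 V^{2}$)
$- 52 H{\left(3 \right)} + k = - 52 \cdot 4 \cdot 3^{2} - \frac{2106}{23} = - 52 \cdot 4 \cdot 9 - \frac{2106}{23} = \left(-52\right) 36 - \frac{2106}{23} = -1872 - \frac{2106}{23} = - \frac{45162}{23}$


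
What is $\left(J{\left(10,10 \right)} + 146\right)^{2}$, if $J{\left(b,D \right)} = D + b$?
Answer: $27556$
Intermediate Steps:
$\left(J{\left(10,10 \right)} + 146\right)^{2} = \left(\left(10 + 10\right) + 146\right)^{2} = \left(20 + 146\right)^{2} = 166^{2} = 27556$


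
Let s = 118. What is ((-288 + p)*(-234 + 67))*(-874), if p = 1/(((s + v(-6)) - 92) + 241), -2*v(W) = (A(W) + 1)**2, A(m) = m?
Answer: -21395983220/509 ≈ -4.2035e+7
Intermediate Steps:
v(W) = -(1 + W)**2/2 (v(W) = -(W + 1)**2/2 = -(1 + W)**2/2)
p = 2/509 (p = 1/(((118 - (1 - 6)**2/2) - 92) + 241) = 1/(((118 - 1/2*(-5)**2) - 92) + 241) = 1/(((118 - 1/2*25) - 92) + 241) = 1/(((118 - 25/2) - 92) + 241) = 1/((211/2 - 92) + 241) = 1/(27/2 + 241) = 1/(509/2) = 2/509 ≈ 0.0039293)
((-288 + p)*(-234 + 67))*(-874) = ((-288 + 2/509)*(-234 + 67))*(-874) = -146590/509*(-167)*(-874) = (24480530/509)*(-874) = -21395983220/509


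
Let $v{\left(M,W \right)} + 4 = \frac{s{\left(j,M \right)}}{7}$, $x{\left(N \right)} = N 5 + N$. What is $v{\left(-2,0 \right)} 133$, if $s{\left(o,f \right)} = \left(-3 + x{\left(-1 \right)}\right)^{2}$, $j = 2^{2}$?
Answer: $1007$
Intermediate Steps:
$j = 4$
$x{\left(N \right)} = 6 N$ ($x{\left(N \right)} = 5 N + N = 6 N$)
$s{\left(o,f \right)} = 81$ ($s{\left(o,f \right)} = \left(-3 + 6 \left(-1\right)\right)^{2} = \left(-3 - 6\right)^{2} = \left(-9\right)^{2} = 81$)
$v{\left(M,W \right)} = \frac{53}{7}$ ($v{\left(M,W \right)} = -4 + \frac{81}{7} = \frac{53}{7}$)
$v{\left(-2,0 \right)} 133 = \frac{53}{7} \cdot 133 = 1007$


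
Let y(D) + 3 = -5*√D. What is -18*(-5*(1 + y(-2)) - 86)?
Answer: 1368 - 450*I*√2 ≈ 1368.0 - 636.4*I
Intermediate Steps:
y(D) = -3 - 5*√D
-18*(-5*(1 + y(-2)) - 86) = -18*(-5*(1 + (-3 - 5*I*√2)) - 86) = -18*(-5*(-2 - 5*I*√2) - 86) = -18*((10 + 25*I*√2) - 86) = -18*(-76 + 25*I*√2) = 1368 - 450*I*√2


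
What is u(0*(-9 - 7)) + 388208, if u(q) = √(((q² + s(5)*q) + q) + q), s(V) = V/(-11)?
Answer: 388208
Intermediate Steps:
s(V) = -V/11 (s(V) = V*(-1/11) = -V/11)
u(q) = √(q² + 17*q/11) (u(q) = √(((q² + (-1/11*5)*q) + q) + q) = √(((q² - 5*q/11) + q) + q) = √((q² + 6*q/11) + q) = √(q² + 17*q/11))
u(0*(-9 - 7)) + 388208 = √((0*(-9 - 7))*(17/11 + 0*(-9 - 7))) + 388208 = √((0*(-16))*(17/11 + 0*(-16))) + 388208 = √(0*(17/11 + 0)) + 388208 = √(0*(17/11)) + 388208 = √0 + 388208 = 0 + 388208 = 388208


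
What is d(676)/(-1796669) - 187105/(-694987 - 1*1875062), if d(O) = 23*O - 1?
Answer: 42315600206/659646766683 ≈ 0.064149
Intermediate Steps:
d(O) = -1 + 23*O
d(676)/(-1796669) - 187105/(-694987 - 1*1875062) = (-1 + 23*676)/(-1796669) - 187105/(-694987 - 1*1875062) = (-1 + 15548)*(-1/1796669) - 187105/(-694987 - 1875062) = 15547*(-1/1796669) - 187105/(-2570049) = -2221/256667 - 187105*(-1/2570049) = -2221/256667 + 187105/2570049 = 42315600206/659646766683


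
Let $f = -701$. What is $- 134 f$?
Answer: $93934$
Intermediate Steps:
$- 134 f = \left(-134\right) \left(-701\right) = 93934$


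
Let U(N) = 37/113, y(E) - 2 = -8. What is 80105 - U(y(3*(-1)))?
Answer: 9051828/113 ≈ 80105.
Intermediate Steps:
y(E) = -6 (y(E) = 2 - 8 = -6)
U(N) = 37/113 (U(N) = 37*(1/113) = 37/113)
80105 - U(y(3*(-1))) = 80105 - 1*37/113 = 80105 - 37/113 = 9051828/113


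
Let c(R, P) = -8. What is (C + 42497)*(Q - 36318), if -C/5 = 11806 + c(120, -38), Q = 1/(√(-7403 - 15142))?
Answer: 598992774 + 16493*I*√2505/7515 ≈ 5.9899e+8 + 109.84*I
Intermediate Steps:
Q = -I*√2505/7515 (Q = 1/(√(-22545)) = 1/(3*I*√2505) = -I*√2505/7515 ≈ -0.00666*I)
C = -58990 (C = -5*(11806 - 8) = -5*11798 = -58990)
(C + 42497)*(Q - 36318) = (-58990 + 42497)*(-I*√2505/7515 - 36318) = -16493*(-36318 - I*√2505/7515) = 598992774 + 16493*I*√2505/7515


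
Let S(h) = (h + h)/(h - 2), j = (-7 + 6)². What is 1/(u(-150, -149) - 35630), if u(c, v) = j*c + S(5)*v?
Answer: -3/108830 ≈ -2.7566e-5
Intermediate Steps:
j = 1 (j = (-1)² = 1)
S(h) = 2*h/(-2 + h) (S(h) = (2*h)/(-2 + h) = 2*h/(-2 + h))
u(c, v) = c + 10*v/3 (u(c, v) = 1*c + (2*5/(-2 + 5))*v = c + (2*5/3)*v = c + (2*5*(⅓))*v = c + 10*v/3)
1/(u(-150, -149) - 35630) = 1/((-150 + (10/3)*(-149)) - 35630) = 1/((-150 - 1490/3) - 35630) = 1/(-1940/3 - 35630) = 1/(-108830/3) = -3/108830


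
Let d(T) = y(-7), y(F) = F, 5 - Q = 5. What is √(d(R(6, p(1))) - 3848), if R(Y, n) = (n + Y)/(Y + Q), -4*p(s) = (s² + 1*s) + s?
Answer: I*√3855 ≈ 62.089*I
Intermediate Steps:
Q = 0 (Q = 5 - 1*5 = 5 - 5 = 0)
p(s) = -s/2 - s²/4 (p(s) = -((s² + 1*s) + s)/4 = -((s² + s) + s)/4 = -((s + s²) + s)/4 = -(s² + 2*s)/4 = -s/2 - s²/4)
R(Y, n) = (Y + n)/Y (R(Y, n) = (n + Y)/(Y + 0) = (Y + n)/Y)
d(T) = -7
√(d(R(6, p(1))) - 3848) = √(-7 - 3848) = √(-3855) = I*√3855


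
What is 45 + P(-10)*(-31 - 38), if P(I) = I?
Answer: 735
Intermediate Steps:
45 + P(-10)*(-31 - 38) = 45 - 10*(-31 - 38) = 45 - 10*(-69) = 45 + 690 = 735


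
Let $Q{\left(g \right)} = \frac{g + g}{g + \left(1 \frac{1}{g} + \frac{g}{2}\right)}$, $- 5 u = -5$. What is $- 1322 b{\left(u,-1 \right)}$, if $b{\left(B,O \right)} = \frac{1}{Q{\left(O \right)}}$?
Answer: $- \frac{3305}{2} \approx -1652.5$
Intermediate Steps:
$u = 1$ ($u = \left(- \frac{1}{5}\right) \left(-5\right) = 1$)
$Q{\left(g \right)} = \frac{2 g}{\frac{1}{g} + \frac{3 g}{2}}$ ($Q{\left(g \right)} = \frac{2 g}{g + \left(\frac{1}{g} + g \frac{1}{2}\right)} = \frac{2 g}{g + \left(\frac{1}{g} + \frac{g}{2}\right)} = \frac{2 g}{\frac{1}{g} + \frac{3 g}{2}}$)
$b{\left(B,O \right)} = \frac{2 + 3 O^{2}}{4 O^{2}}$ ($b{\left(B,O \right)} = \frac{1}{4 O^{2} \frac{1}{2 + 3 O^{2}}} = \frac{2 + 3 O^{2}}{4 O^{2}}$)
$- 1322 b{\left(u,-1 \right)} = - 1322 \left(\frac{3}{4} + \frac{1}{2 \cdot 1}\right) = - 1322 \left(\frac{3}{4} + \frac{1}{2} \cdot 1\right) = - 1322 \left(\frac{3}{4} + \frac{1}{2}\right) = \left(-1322\right) \frac{5}{4} = - \frac{3305}{2}$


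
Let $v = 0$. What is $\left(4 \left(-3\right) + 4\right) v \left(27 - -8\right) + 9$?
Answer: $9$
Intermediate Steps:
$\left(4 \left(-3\right) + 4\right) v \left(27 - -8\right) + 9 = \left(4 \left(-3\right) + 4\right) 0 \left(27 - -8\right) + 9 = \left(-12 + 4\right) 0 \left(27 + 8\right) + 9 = \left(-8\right) 0 \cdot 35 + 9 = 0 \cdot 35 + 9 = 0 + 9 = 9$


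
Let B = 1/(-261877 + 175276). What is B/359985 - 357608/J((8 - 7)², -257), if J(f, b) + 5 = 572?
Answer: -1238716800969383/1964028842055 ≈ -630.70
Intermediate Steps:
J(f, b) = 567 (J(f, b) = -5 + 572 = 567)
B = -1/86601 (B = 1/(-86601) = -1/86601 ≈ -1.1547e-5)
B/359985 - 357608/J((8 - 7)², -257) = -1/86601/359985 - 357608/567 = -1/86601*1/359985 - 357608*1/567 = -1/31175060985 - 357608/567 = -1238716800969383/1964028842055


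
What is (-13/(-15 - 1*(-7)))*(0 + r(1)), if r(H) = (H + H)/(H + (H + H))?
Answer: 13/12 ≈ 1.0833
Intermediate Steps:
r(H) = ⅔ (r(H) = (2*H)/(H + 2*H) = (2*H)/((3*H)) = (2*H)*(1/(3*H)) = ⅔)
(-13/(-15 - 1*(-7)))*(0 + r(1)) = (-13/(-15 - 1*(-7)))*(0 + ⅔) = -13/(-15 + 7)*(⅔) = -13/(-8)*(⅔) = -13*(-⅛)*(⅔) = (13/8)*(⅔) = 13/12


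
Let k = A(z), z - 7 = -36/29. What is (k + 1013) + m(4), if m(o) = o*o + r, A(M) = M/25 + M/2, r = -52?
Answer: 1421159/1450 ≈ 980.11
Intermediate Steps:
z = 167/29 (z = 7 - 36/29 = 167/29 ≈ 5.7586)
A(M) = 27*M/50 (A(M) = M*(1/25) + M*(½) = M/25 + M/2 = 27*M/50)
m(o) = -52 + o² (m(o) = o*o - 52 = o² - 52 = -52 + o²)
k = 4509/1450 (k = (27/50)*(167/29) = 4509/1450 ≈ 3.1097)
(k + 1013) + m(4) = (4509/1450 + 1013) + (-52 + 4²) = 1473359/1450 + (-52 + 16) = 1473359/1450 - 36 = 1421159/1450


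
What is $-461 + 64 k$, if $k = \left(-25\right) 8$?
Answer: $-13261$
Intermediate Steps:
$k = -200$
$-461 + 64 k = -461 + 64 \left(-200\right) = -461 - 12800 = -13261$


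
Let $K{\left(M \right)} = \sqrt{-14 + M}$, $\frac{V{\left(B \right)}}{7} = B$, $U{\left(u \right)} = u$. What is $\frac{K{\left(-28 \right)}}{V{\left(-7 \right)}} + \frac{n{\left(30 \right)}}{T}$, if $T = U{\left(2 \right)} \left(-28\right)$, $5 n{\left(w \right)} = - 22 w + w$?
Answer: $\frac{9}{4} - \frac{i \sqrt{42}}{49} \approx 2.25 - 0.13226 i$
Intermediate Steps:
$n{\left(w \right)} = - \frac{21 w}{5}$ ($n{\left(w \right)} = \frac{- 22 w + w}{5} = \frac{\left(-21\right) w}{5} = - \frac{21 w}{5}$)
$V{\left(B \right)} = 7 B$
$T = -56$ ($T = 2 \left(-28\right) = -56$)
$\frac{K{\left(-28 \right)}}{V{\left(-7 \right)}} + \frac{n{\left(30 \right)}}{T} = \frac{\sqrt{-14 - 28}}{7 \left(-7\right)} + \frac{\left(- \frac{21}{5}\right) 30}{-56} = \frac{\sqrt{-42}}{-49} - - \frac{9}{4} = i \sqrt{42} \left(- \frac{1}{49}\right) + \frac{9}{4} = - \frac{i \sqrt{42}}{49} + \frac{9}{4} = \frac{9}{4} - \frac{i \sqrt{42}}{49}$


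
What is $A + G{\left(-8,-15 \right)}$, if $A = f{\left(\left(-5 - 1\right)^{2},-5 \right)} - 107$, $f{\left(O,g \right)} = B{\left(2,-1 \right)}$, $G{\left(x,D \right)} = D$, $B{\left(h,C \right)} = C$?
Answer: $-123$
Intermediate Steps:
$f{\left(O,g \right)} = -1$
$A = -108$ ($A = -1 - 107 = -108$)
$A + G{\left(-8,-15 \right)} = -108 - 15 = -123$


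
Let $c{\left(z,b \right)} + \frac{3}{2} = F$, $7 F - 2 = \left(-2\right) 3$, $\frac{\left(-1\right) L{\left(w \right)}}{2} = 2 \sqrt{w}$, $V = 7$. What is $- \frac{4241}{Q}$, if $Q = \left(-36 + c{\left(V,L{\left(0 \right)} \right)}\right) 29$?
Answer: $\frac{59374}{15457} \approx 3.8412$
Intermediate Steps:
$L{\left(w \right)} = - 4 \sqrt{w}$ ($L{\left(w \right)} = - 2 \cdot 2 \sqrt{w} = - 4 \sqrt{w}$)
$F = - \frac{4}{7}$ ($F = \frac{2}{7} + \frac{\left(-2\right) 3}{7} = \frac{2}{7} + \frac{1}{7} \left(-6\right) = \frac{2}{7} - \frac{6}{7} = - \frac{4}{7} \approx -0.57143$)
$c{\left(z,b \right)} = - \frac{29}{14}$ ($c{\left(z,b \right)} = - \frac{3}{2} - \frac{4}{7} = - \frac{29}{14}$)
$Q = - \frac{15457}{14}$ ($Q = \left(-36 - \frac{29}{14}\right) 29 = \left(- \frac{533}{14}\right) 29 = - \frac{15457}{14} \approx -1104.1$)
$- \frac{4241}{Q} = - \frac{4241}{- \frac{15457}{14}} = \left(-4241\right) \left(- \frac{14}{15457}\right) = \frac{59374}{15457}$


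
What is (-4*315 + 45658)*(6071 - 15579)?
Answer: -422136184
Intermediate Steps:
(-4*315 + 45658)*(6071 - 15579) = (-1260 + 45658)*(-9508) = 44398*(-9508) = -422136184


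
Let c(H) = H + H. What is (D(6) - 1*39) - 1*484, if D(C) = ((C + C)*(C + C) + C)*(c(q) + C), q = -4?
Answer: -823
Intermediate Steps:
c(H) = 2*H
D(C) = (-8 + C)*(C + 4*C²) (D(C) = ((C + C)*(C + C) + C)*(2*(-4) + C) = ((2*C)*(2*C) + C)*(-8 + C) = (4*C² + C)*(-8 + C) = (C + 4*C²)*(-8 + C) = (-8 + C)*(C + 4*C²))
(D(6) - 1*39) - 1*484 = (6*(-8 - 31*6 + 4*6²) - 1*39) - 1*484 = (6*(-8 - 186 + 4*36) - 39) - 484 = (6*(-8 - 186 + 144) - 39) - 484 = (6*(-50) - 39) - 484 = (-300 - 39) - 484 = -339 - 484 = -823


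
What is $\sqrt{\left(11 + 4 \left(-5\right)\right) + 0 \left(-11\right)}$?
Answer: $3 i \approx 3.0 i$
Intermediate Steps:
$\sqrt{\left(11 + 4 \left(-5\right)\right) + 0 \left(-11\right)} = \sqrt{\left(11 - 20\right) + 0} = \sqrt{-9 + 0} = \sqrt{-9} = 3 i$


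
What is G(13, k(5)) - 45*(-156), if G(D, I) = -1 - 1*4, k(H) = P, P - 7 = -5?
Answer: 7015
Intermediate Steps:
P = 2 (P = 7 - 5 = 2)
k(H) = 2
G(D, I) = -5 (G(D, I) = -1 - 4 = -5)
G(13, k(5)) - 45*(-156) = -5 - 45*(-156) = -5 + 7020 = 7015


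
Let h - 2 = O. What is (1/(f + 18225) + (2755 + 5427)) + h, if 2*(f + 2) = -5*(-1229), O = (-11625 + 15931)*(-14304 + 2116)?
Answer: -2234892194302/42591 ≈ -5.2473e+7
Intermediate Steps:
O = -52481528 (O = 4306*(-12188) = -52481528)
h = -52481526 (h = 2 - 52481528 = -52481526)
f = 6141/2 (f = -2 + (-5*(-1229))/2 = -2 + (½)*6145 = -2 + 6145/2 = 6141/2 ≈ 3070.5)
(1/(f + 18225) + (2755 + 5427)) + h = (1/(6141/2 + 18225) + (2755 + 5427)) - 52481526 = (1/(42591/2) + 8182) - 52481526 = (2/42591 + 8182) - 52481526 = 348479564/42591 - 52481526 = -2234892194302/42591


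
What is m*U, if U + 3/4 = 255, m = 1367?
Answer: 1390239/4 ≈ 3.4756e+5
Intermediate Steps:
U = 1017/4 (U = -3/4 + 255 = 1017/4 ≈ 254.25)
m*U = 1367*(1017/4) = 1390239/4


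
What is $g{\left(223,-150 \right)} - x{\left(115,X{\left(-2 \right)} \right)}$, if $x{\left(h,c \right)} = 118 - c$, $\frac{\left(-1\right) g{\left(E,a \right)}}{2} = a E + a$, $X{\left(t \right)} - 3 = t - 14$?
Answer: $67069$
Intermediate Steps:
$X{\left(t \right)} = -11 + t$ ($X{\left(t \right)} = 3 + \left(t - 14\right) = 3 + \left(-14 + t\right) = -11 + t$)
$g{\left(E,a \right)} = - 2 a - 2 E a$ ($g{\left(E,a \right)} = - 2 \left(a E + a\right) = - 2 \left(E a + a\right) = - 2 \left(a + E a\right) = - 2 a - 2 E a$)
$g{\left(223,-150 \right)} - x{\left(115,X{\left(-2 \right)} \right)} = \left(-2\right) \left(-150\right) \left(1 + 223\right) - \left(118 - \left(-11 - 2\right)\right) = \left(-2\right) \left(-150\right) 224 - \left(118 - -13\right) = 67200 - \left(118 + 13\right) = 67200 - 131 = 67069$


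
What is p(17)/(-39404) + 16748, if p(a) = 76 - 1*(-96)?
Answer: 164984505/9851 ≈ 16748.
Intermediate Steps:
p(a) = 172 (p(a) = 76 + 96 = 172)
p(17)/(-39404) + 16748 = 172/(-39404) + 16748 = 172*(-1/39404) + 16748 = -43/9851 + 16748 = 164984505/9851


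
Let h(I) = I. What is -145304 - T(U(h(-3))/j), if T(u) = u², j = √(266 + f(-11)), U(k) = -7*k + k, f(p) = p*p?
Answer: -6248108/43 ≈ -1.4530e+5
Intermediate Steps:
f(p) = p²
U(k) = -6*k
j = 3*√43 (j = √(266 + (-11)²) = √(266 + 121) = √387 = 3*√43 ≈ 19.672)
-145304 - T(U(h(-3))/j) = -145304 - ((-6*(-3))/((3*√43)))² = -145304 - (18*(√43/129))² = -145304 - (6*√43/43)² = -145304 - 1*36/43 = -145304 - 36/43 = -6248108/43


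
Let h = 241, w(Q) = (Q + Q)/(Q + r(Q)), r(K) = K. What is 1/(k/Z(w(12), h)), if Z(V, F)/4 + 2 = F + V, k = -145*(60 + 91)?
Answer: -192/4379 ≈ -0.043846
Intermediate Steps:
w(Q) = 1 (w(Q) = (Q + Q)/(Q + Q) = (2*Q)/((2*Q)) = (2*Q)*(1/(2*Q)) = 1)
k = -21895 (k = -145*151 = -21895)
Z(V, F) = -8 + 4*F + 4*V (Z(V, F) = -8 + 4*(F + V) = -8 + (4*F + 4*V) = -8 + 4*F + 4*V)
1/(k/Z(w(12), h)) = 1/(-21895/(-8 + 4*241 + 4*1)) = 1/(-21895/(-8 + 964 + 4)) = 1/(-21895/960) = 1/(-21895*1/960) = 1/(-4379/192) = -192/4379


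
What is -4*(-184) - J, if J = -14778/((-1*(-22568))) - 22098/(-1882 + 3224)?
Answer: 5702306039/7571564 ≈ 753.12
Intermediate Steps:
J = -129634935/7571564 (J = -14778/22568 - 22098/1342 = -14778*1/22568 - 22098*1/1342 = -7389/11284 - 11049/671 = -129634935/7571564 ≈ -17.121)
-4*(-184) - J = -4*(-184) - 1*(-129634935/7571564) = 736 + 129634935/7571564 = 5702306039/7571564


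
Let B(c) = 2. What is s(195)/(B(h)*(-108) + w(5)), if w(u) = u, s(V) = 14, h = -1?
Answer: -14/211 ≈ -0.066351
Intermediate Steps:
s(195)/(B(h)*(-108) + w(5)) = 14/(2*(-108) + 5) = 14/(-216 + 5) = 14/(-211) = 14*(-1/211) = -14/211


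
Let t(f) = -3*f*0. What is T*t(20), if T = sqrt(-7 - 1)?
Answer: 0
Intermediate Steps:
t(f) = 0
T = 2*I*sqrt(2) (T = sqrt(-8) = 2*I*sqrt(2) ≈ 2.8284*I)
T*t(20) = (2*I*sqrt(2))*0 = 0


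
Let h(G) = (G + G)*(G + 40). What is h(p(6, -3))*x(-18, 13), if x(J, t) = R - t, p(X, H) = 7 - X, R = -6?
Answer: -1558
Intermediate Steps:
h(G) = 2*G*(40 + G) (h(G) = (2*G)*(40 + G) = 2*G*(40 + G))
x(J, t) = -6 - t
h(p(6, -3))*x(-18, 13) = (2*(7 - 1*6)*(40 + (7 - 1*6)))*(-6 - 1*13) = (2*(7 - 6)*(40 + (7 - 6)))*(-6 - 13) = (2*1*(40 + 1))*(-19) = (2*1*41)*(-19) = 82*(-19) = -1558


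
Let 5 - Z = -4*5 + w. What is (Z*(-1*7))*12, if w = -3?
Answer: -2352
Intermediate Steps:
Z = 28 (Z = 5 - (-4*5 - 3) = 5 - (-20 - 3) = 5 - 1*(-23) = 5 + 23 = 28)
(Z*(-1*7))*12 = (28*(-1*7))*12 = (28*(-7))*12 = -196*12 = -2352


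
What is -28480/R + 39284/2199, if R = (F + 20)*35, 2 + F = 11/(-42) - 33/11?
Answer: -50836228/1361181 ≈ -37.347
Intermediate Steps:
F = -221/42 (F = -2 + (11/(-42) - 33/11) = -2 + (11*(-1/42) - 33*1/11) = -2 + (-11/42 - 3) = -2 - 137/42 = -221/42 ≈ -5.2619)
R = 3095/6 (R = (-221/42 + 20)*35 = (619/42)*35 = 3095/6 ≈ 515.83)
-28480/R + 39284/2199 = -28480/3095/6 + 39284/2199 = -28480*6/3095 + 39284*(1/2199) = -34176/619 + 39284/2199 = -50836228/1361181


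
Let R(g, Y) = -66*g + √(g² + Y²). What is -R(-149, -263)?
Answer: -9834 - √91370 ≈ -10136.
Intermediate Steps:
R(g, Y) = √(Y² + g²) - 66*g (R(g, Y) = -66*g + √(Y² + g²) = √(Y² + g²) - 66*g)
-R(-149, -263) = -(√((-263)² + (-149)²) - 66*(-149)) = -(√(69169 + 22201) + 9834) = -(√91370 + 9834) = -(9834 + √91370) = -9834 - √91370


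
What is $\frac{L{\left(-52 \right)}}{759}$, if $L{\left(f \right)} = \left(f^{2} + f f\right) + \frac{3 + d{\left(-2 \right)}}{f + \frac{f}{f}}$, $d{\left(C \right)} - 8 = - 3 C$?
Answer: $\frac{16223}{2277} \approx 7.1247$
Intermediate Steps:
$d{\left(C \right)} = 8 - 3 C$
$L{\left(f \right)} = 2 f^{2} + \frac{17}{1 + f}$ ($L{\left(f \right)} = \left(f^{2} + f f\right) + \frac{3 + \left(8 - -6\right)}{f + \frac{f}{f}} = \left(f^{2} + f^{2}\right) + \frac{3 + \left(8 + 6\right)}{f + 1} = 2 f^{2} + \frac{3 + 14}{1 + f} = 2 f^{2} + \frac{17}{1 + f}$)
$\frac{L{\left(-52 \right)}}{759} = \frac{\frac{1}{1 - 52} \left(17 + 2 \left(-52\right)^{2} + 2 \left(-52\right)^{3}\right)}{759} = \frac{17 + 2 \cdot 2704 + 2 \left(-140608\right)}{-51} \cdot \frac{1}{759} = - \frac{17 + 5408 - 281216}{51} \cdot \frac{1}{759} = \left(- \frac{1}{51}\right) \left(-275791\right) \frac{1}{759} = \frac{16223}{3} \cdot \frac{1}{759} = \frac{16223}{2277}$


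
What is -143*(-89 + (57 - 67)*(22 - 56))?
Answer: -35893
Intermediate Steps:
-143*(-89 + (57 - 67)*(22 - 56)) = -143*(-89 - 10*(-34)) = -143*(-89 + 340) = -143*251 = -35893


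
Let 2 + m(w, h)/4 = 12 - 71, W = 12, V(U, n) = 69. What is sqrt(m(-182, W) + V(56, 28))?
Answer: 5*I*sqrt(7) ≈ 13.229*I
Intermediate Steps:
m(w, h) = -244 (m(w, h) = -8 + 4*(12 - 71) = -8 + 4*(-59) = -8 - 236 = -244)
sqrt(m(-182, W) + V(56, 28)) = sqrt(-244 + 69) = sqrt(-175) = 5*I*sqrt(7)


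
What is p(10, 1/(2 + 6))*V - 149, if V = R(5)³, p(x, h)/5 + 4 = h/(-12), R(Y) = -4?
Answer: 3403/3 ≈ 1134.3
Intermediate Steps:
p(x, h) = -20 - 5*h/12 (p(x, h) = -20 + 5*(h/(-12)) = -20 + 5*(h*(-1/12)) = -20 + 5*(-h/12) = -20 - 5*h/12)
V = -64 (V = (-4)³ = -64)
p(10, 1/(2 + 6))*V - 149 = (-20 - 5/(12*(2 + 6)))*(-64) - 149 = (-20 - 5/12/8)*(-64) - 149 = (-20 - 5/12*⅛)*(-64) - 149 = (-20 - 5/96)*(-64) - 149 = -1925/96*(-64) - 149 = 3850/3 - 149 = 3403/3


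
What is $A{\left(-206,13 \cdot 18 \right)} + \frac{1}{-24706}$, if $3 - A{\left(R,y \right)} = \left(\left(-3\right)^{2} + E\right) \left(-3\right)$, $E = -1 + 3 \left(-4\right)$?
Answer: $- \frac{222355}{24706} \approx -9.0$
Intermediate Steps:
$E = -13$ ($E = -1 - 12 = -13$)
$A{\left(R,y \right)} = -9$ ($A{\left(R,y \right)} = 3 - \left(\left(-3\right)^{2} - 13\right) \left(-3\right) = 3 - \left(9 - 13\right) \left(-3\right) = 3 - \left(-4\right) \left(-3\right) = 3 - 12 = -9$)
$A{\left(-206,13 \cdot 18 \right)} + \frac{1}{-24706} = -9 + \frac{1}{-24706} = -9 - \frac{1}{24706} = - \frac{222355}{24706}$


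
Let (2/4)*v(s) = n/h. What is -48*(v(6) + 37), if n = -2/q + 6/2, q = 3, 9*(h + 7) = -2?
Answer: -113424/65 ≈ -1745.0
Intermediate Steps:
h = -65/9 (h = -7 + (1/9)*(-2) = -7 - 2/9 = -65/9 ≈ -7.2222)
n = 7/3 (n = -2/3 + 6/2 = -2*1/3 + 6*(1/2) = -2/3 + 3 = 7/3 ≈ 2.3333)
v(s) = -42/65 (v(s) = 2*(7/(3*(-65/9))) = 2*((7/3)*(-9/65)) = 2*(-21/65) = -42/65)
-48*(v(6) + 37) = -48*(-42/65 + 37) = -48*2363/65 = -113424/65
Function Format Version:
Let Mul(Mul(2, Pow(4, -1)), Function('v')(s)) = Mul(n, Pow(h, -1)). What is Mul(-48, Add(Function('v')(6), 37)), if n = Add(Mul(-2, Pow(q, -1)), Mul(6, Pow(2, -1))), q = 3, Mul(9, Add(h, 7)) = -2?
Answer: Rational(-113424, 65) ≈ -1745.0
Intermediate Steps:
h = Rational(-65, 9) (h = Add(-7, Mul(Rational(1, 9), -2)) = Add(-7, Rational(-2, 9)) = Rational(-65, 9) ≈ -7.2222)
n = Rational(7, 3) (n = Add(Mul(-2, Pow(3, -1)), Mul(6, Pow(2, -1))) = Add(Mul(-2, Rational(1, 3)), Mul(6, Rational(1, 2))) = Add(Rational(-2, 3), 3) = Rational(7, 3) ≈ 2.3333)
Function('v')(s) = Rational(-42, 65) (Function('v')(s) = Mul(2, Mul(Rational(7, 3), Pow(Rational(-65, 9), -1))) = Mul(2, Mul(Rational(7, 3), Rational(-9, 65))) = Mul(2, Rational(-21, 65)) = Rational(-42, 65))
Mul(-48, Add(Function('v')(6), 37)) = Mul(-48, Add(Rational(-42, 65), 37)) = Mul(-48, Rational(2363, 65)) = Rational(-113424, 65)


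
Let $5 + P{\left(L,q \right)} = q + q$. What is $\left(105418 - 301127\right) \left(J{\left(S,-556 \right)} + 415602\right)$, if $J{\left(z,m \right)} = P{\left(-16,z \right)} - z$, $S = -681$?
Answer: $-81202795444$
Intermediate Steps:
$P{\left(L,q \right)} = -5 + 2 q$ ($P{\left(L,q \right)} = -5 + \left(q + q\right) = -5 + 2 q$)
$J{\left(z,m \right)} = -5 + z$ ($J{\left(z,m \right)} = \left(-5 + 2 z\right) - z = -5 + z$)
$\left(105418 - 301127\right) \left(J{\left(S,-556 \right)} + 415602\right) = \left(105418 - 301127\right) \left(\left(-5 - 681\right) + 415602\right) = - 195709 \left(-686 + 415602\right) = \left(-195709\right) 414916 = -81202795444$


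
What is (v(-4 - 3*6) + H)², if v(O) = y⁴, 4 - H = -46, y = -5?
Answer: 455625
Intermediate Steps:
H = 50 (H = 4 - 1*(-46) = 4 + 46 = 50)
v(O) = 625 (v(O) = (-5)⁴ = 625)
(v(-4 - 3*6) + H)² = (625 + 50)² = 675² = 455625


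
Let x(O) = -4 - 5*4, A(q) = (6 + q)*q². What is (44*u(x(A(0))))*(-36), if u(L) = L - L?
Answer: 0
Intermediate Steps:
A(q) = q²*(6 + q)
x(O) = -24 (x(O) = -4 - 20 = -24)
u(L) = 0
(44*u(x(A(0))))*(-36) = (44*0)*(-36) = 0*(-36) = 0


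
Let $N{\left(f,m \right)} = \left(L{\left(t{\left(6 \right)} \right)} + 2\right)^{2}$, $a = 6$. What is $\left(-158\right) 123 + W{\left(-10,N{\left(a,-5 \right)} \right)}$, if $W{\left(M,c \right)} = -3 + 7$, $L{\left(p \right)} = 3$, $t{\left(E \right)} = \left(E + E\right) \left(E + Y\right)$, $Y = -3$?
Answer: $-19430$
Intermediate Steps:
$t{\left(E \right)} = 2 E \left(-3 + E\right)$ ($t{\left(E \right)} = \left(E + E\right) \left(E - 3\right) = 2 E \left(-3 + E\right)$)
$N{\left(f,m \right)} = 25$ ($N{\left(f,m \right)} = \left(3 + 2\right)^{2} = 5^{2} = 25$)
$W{\left(M,c \right)} = 4$
$\left(-158\right) 123 + W{\left(-10,N{\left(a,-5 \right)} \right)} = \left(-158\right) 123 + 4 = -19434 + 4 = -19430$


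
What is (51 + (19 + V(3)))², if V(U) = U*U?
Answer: 6241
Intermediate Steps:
V(U) = U²
(51 + (19 + V(3)))² = (51 + (19 + 3²))² = (51 + (19 + 9))² = (51 + 28)² = 79² = 6241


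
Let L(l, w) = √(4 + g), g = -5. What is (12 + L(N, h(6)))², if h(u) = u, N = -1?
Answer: (12 + I)² ≈ 143.0 + 24.0*I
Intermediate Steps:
L(l, w) = I (L(l, w) = √(4 - 5) = √(-1) = I)
(12 + L(N, h(6)))² = (12 + I)²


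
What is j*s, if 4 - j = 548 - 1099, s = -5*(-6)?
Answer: 16650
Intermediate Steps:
s = 30
j = 555 (j = 4 - (548 - 1099) = 4 - 1*(-551) = 4 + 551 = 555)
j*s = 555*30 = 16650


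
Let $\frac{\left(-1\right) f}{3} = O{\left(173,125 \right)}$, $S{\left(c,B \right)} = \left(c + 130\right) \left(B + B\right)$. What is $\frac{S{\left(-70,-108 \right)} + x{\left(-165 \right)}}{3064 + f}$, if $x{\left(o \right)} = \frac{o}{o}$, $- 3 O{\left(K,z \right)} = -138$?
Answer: $- \frac{12959}{2926} \approx -4.4289$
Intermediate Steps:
$O{\left(K,z \right)} = 46$ ($O{\left(K,z \right)} = \left(- \frac{1}{3}\right) \left(-138\right) = 46$)
$S{\left(c,B \right)} = 2 B \left(130 + c\right)$ ($S{\left(c,B \right)} = \left(130 + c\right) 2 B = 2 B \left(130 + c\right)$)
$f = -138$ ($f = \left(-3\right) 46 = -138$)
$x{\left(o \right)} = 1$
$\frac{S{\left(-70,-108 \right)} + x{\left(-165 \right)}}{3064 + f} = \frac{2 \left(-108\right) \left(130 - 70\right) + 1}{3064 - 138} = \frac{2 \left(-108\right) 60 + 1}{2926} = \left(-12960 + 1\right) \frac{1}{2926} = \left(-12959\right) \frac{1}{2926} = - \frac{12959}{2926}$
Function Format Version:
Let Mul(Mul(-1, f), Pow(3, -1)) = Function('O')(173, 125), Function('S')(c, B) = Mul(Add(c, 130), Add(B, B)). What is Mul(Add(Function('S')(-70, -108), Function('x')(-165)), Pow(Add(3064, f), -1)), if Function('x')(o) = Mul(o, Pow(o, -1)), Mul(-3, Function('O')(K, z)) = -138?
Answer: Rational(-12959, 2926) ≈ -4.4289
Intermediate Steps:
Function('O')(K, z) = 46 (Function('O')(K, z) = Mul(Rational(-1, 3), -138) = 46)
Function('S')(c, B) = Mul(2, B, Add(130, c)) (Function('S')(c, B) = Mul(Add(130, c), Mul(2, B)) = Mul(2, B, Add(130, c)))
f = -138 (f = Mul(-3, 46) = -138)
Function('x')(o) = 1
Mul(Add(Function('S')(-70, -108), Function('x')(-165)), Pow(Add(3064, f), -1)) = Mul(Add(Mul(2, -108, Add(130, -70)), 1), Pow(Add(3064, -138), -1)) = Mul(Add(Mul(2, -108, 60), 1), Pow(2926, -1)) = Mul(Add(-12960, 1), Rational(1, 2926)) = Mul(-12959, Rational(1, 2926)) = Rational(-12959, 2926)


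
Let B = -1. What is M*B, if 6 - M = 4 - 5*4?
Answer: -22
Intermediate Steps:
M = 22 (M = 6 - (4 - 5*4) = 6 - (4 - 20) = 6 - 1*(-16) = 6 + 16 = 22)
M*B = 22*(-1) = -22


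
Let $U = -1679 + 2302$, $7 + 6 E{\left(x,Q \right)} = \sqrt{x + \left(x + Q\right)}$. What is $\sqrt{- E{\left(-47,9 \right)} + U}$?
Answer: $\frac{\sqrt{22470 - 6 i \sqrt{85}}}{6} \approx 24.983 - 0.030752 i$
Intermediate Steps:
$E{\left(x,Q \right)} = - \frac{7}{6} + \frac{\sqrt{Q + 2 x}}{6}$ ($E{\left(x,Q \right)} = - \frac{7}{6} + \frac{\sqrt{x + \left(x + Q\right)}}{6} = - \frac{7}{6} + \frac{\sqrt{x + \left(Q + x\right)}}{6} = - \frac{7}{6} + \frac{\sqrt{Q + 2 x}}{6}$)
$U = 623$
$\sqrt{- E{\left(-47,9 \right)} + U} = \sqrt{- (- \frac{7}{6} + \frac{\sqrt{9 + 2 \left(-47\right)}}{6}) + 623} = \sqrt{- (- \frac{7}{6} + \frac{\sqrt{9 - 94}}{6}) + 623} = \sqrt{- (- \frac{7}{6} + \frac{\sqrt{-85}}{6}) + 623} = \sqrt{- (- \frac{7}{6} + \frac{i \sqrt{85}}{6}) + 623} = \sqrt{\left(\frac{7}{6} - \frac{i \sqrt{85}}{6}\right) + 623} = \sqrt{\frac{3745}{6} - \frac{i \sqrt{85}}{6}}$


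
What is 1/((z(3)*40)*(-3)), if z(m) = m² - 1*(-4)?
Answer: -1/1560 ≈ -0.00064103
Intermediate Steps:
z(m) = 4 + m² (z(m) = m² + 4 = 4 + m²)
1/((z(3)*40)*(-3)) = 1/(((4 + 3²)*40)*(-3)) = 1/(((4 + 9)*40)*(-3)) = 1/((13*40)*(-3)) = 1/(520*(-3)) = 1/(-1560) = -1/1560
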